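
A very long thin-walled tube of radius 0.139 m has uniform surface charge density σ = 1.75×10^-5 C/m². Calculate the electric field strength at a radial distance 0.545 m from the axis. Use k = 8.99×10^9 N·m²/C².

Choose a coaxial cylinder of radius r = 0.545 m (arbitrary length L) as the Gaussian surface (r > 0.139 m).
The whole shell is enclosed: λ_enc = σ·2πR = (1.75×10^-5)·2π·(0.139) = 1.528e-5 C/m.
By Gauss's law (flux through the curved wall only), E·2πrL = λ_enc L/ε₀.
E = 2k|λ_enc|/r = 2(8.99×10^9)(1.528e-5)/(0.545) = 5.04e5 N/C.

5.04×10^5 N/C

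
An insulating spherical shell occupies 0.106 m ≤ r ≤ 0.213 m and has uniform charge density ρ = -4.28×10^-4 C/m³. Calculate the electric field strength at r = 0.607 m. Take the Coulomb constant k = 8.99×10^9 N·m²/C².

Use a concentric Gaussian sphere at r = 0.607 m (r > 0.213 m, enclosing the whole shell).
Q_enc = ρ·(4π/3)(b³ − a³) = (-4.28×10^-4)·(4π/3)·((0.213)³ − (0.106)³) = -1.519e-5 C.
By Gauss's law, ∮E·dA = E·4πr² = Q_enc/ε₀.
E = k|Q_enc|/r² = (8.99×10^9)(1.519×10^-5)/(0.607)² = 3.71e5 N/C.

|E| ≈ 3.71×10^5 N/C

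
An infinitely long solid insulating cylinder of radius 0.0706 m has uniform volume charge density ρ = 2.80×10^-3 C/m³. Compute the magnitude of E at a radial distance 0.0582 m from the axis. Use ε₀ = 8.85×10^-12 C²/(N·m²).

9.21e6 N/C

Take a coaxial cylindrical Gaussian surface of radius r = 0.0582 m and length L (r < R).
Enclosed charge per unit length: λ_enc = ρ·πr² = (2.80×10^-3)π(0.0582)² = 2.98×10^-5 C/m.
Applying ∮E·dA = Q_enc/ε₀ with the end caps contributing no flux:
E = |λ_enc|/(2πε₀r) = (2.98e-5)/(2π·8.85×10^-12·0.0582) = 9.21×10^6 N/C.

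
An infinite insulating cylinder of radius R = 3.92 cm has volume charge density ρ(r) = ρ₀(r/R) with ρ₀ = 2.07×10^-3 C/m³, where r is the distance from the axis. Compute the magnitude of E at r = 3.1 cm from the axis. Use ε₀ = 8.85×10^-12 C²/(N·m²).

Coaxial Gaussian cylinder, radius r = 3.1 cm, length L (r < R).
λ_enc = ∫₀^r ρ(r')·2πr' dr' = (2πρ₀/R)·r^3/3 = 3.295e-6 C/m.
Gauss's law: E·2πrL = λ_enc L/ε₀.
E = |λ_enc|/(2πε₀r) = (3.295×10^-6)/(2π·8.85×10^-12·0.031) = 1.91e6 N/C.

1.91×10^6 N/C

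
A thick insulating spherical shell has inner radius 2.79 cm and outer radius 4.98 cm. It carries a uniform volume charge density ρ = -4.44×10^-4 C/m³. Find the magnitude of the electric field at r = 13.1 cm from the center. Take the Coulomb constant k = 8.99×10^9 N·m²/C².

Use a concentric Gaussian sphere at r = 13.1 cm (r > 4.98 cm, enclosing the whole shell).
Q_enc = ρ·(4π/3)(b³ − a³) = (-4.44e-4)·(4π/3)·((0.0498)³ − (0.0279)³) = -1.893×10^-7 C.
By Gauss's law, ∮E·dA = E·4πr² = Q_enc/ε₀.
E = k|Q_enc|/r² = (8.99×10^9)(1.893e-7)/(0.131)² = 9.92×10^4 N/C.

E = 9.92×10^4 N/C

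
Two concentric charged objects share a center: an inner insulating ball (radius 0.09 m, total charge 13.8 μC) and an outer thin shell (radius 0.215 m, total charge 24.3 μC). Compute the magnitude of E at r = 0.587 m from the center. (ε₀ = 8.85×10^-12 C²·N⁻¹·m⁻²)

Symmetry ⇒ E = E(r) r̂. Gaussian sphere of radius r = 0.587 m (r > 0.215 m, enclosing both).
Q_enc = (13.8 μC) + (24.3 μC) = 3.81×10^-5 C.
Since E is radial and uniform over the Gaussian sphere, Φ = E·4πr² = Q_enc/ε₀.
E = |Q_enc|/(4πε₀r²) = (3.81×10^-5)/(4π·8.85×10^-12·(0.587)²) = 9.94e5 N/C.

9.94e5 N/C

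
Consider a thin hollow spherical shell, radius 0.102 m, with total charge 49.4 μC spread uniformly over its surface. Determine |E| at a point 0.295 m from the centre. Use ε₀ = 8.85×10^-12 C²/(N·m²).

Symmetry ⇒ E = E(r) r̂. Gaussian sphere of radius r = 0.295 m (r > 0.102 m).
The entire shell is enclosed: Q_enc = 4.94×10^-5 C.
Gauss's law: E·4πr² = Q_enc/ε₀.
E = |Q_enc|/(4πε₀r²) = (4.94×10^-5)/(4π·8.85×10^-12·(0.295)²) = 5.10×10^6 N/C.

E ≈ 5.10e6 N/C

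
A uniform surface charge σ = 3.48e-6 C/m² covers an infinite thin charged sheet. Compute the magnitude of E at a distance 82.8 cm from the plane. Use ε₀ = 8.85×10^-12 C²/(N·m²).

|E| ≈ 1.97×10^5 V/m

The symmetry is planar: E is normal to the sheet and the same magnitude on both sides. Take a pillbox straddling the sheet with end-cap area A.
Flux Φ = 2EA and Q_enc = σA, so 2EA = σA/ε₀ ⇒ E = |σ|/(2ε₀), independent of distance.
E = |σ|/(2ε₀) = (3.48×10^-6)/(2·8.85×10^-12) = 1.97e5 N/C.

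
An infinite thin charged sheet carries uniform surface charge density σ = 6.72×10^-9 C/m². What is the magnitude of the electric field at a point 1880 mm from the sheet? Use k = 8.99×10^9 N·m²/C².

By planar symmetry E is perpendicular to the sheet and uniform; use a Gaussian pillbox with flat faces of area A on each side of the sheet.
Flux Φ = 2EA and Q_enc = σA, so 2EA = σA/ε₀ ⇒ E = |σ|/(2ε₀), independent of distance.
E = 2πk|σ| = 2π(8.99×10^9)(6.72e-9) = 380 N/C.

380 V/m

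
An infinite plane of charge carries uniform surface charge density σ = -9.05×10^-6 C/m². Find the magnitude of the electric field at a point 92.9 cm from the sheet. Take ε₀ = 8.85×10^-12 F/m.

5.11×10^5 N/C

By planar symmetry E is perpendicular to the sheet and uniform; use a Gaussian pillbox with flat faces of area A on each side of the sheet.
Flux Φ = 2EA and Q_enc = σA, so 2EA = σA/ε₀ ⇒ E = |σ|/(2ε₀), independent of distance.
E = |σ|/(2ε₀) = (9.05×10^-6)/(2·8.85×10^-12) = 5.11e5 N/C.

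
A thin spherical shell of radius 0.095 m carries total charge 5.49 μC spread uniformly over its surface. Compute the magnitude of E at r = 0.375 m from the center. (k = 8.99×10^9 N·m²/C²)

Take a concentric spherical Gaussian surface of radius r = 0.375 m (r > 0.095 m).
The entire shell is enclosed: Q_enc = 5.49e-6 C.
By Gauss's law, ∮E·dA = E·4πr² = Q_enc/ε₀.
E = k|Q_enc|/r² = (8.99×10^9)(5.49×10^-6)/(0.375)² = 3.51e5 N/C.

E ≈ 3.51e5 N/C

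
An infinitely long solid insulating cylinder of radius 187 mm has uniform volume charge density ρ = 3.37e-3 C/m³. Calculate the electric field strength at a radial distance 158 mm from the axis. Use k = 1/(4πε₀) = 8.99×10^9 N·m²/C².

|E| = 3.01×10^7 N/C

By cylindrical symmetry E is radial; use a coaxial Gaussian cylinder of radius 158 mm and length L (r < R).
Charge inside radius r per length L is ρ·πr²·L, so λ_enc = ρπr² = 2.643×10^-4 C/m.
By Gauss's law (flux through the curved wall only), E·2πrL = λ_enc L/ε₀.
E = 2k|λ_enc|/r = 2(8.99×10^9)(2.643×10^-4)/(0.158) = 3.01×10^7 N/C.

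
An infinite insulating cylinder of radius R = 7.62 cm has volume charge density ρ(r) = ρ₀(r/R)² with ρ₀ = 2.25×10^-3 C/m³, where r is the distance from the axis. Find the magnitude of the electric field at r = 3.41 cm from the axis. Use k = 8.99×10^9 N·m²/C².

Take a coaxial cylindrical Gaussian surface of radius r = 3.41 cm and length L (r < R).
Integrating ρ over the cross-section to radius r: λ_enc = (2πρ₀/R²) ∫₀^r r'^3 dr' = 2πρ₀ r^4/(4·R²) = 8.23×10^-7 C/m.
Gauss's law: E·2πrL = λ_enc L/ε₀.
E = 2k|λ_enc|/r = 2(8.99×10^9)(8.23×10^-7)/(0.0341) = 4.34×10^5 N/C.

|E| = 4.34×10^5 N/C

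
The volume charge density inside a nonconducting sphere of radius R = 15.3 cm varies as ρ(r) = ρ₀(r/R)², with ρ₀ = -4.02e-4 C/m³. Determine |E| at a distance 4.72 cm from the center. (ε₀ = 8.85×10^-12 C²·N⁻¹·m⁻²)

Symmetry ⇒ E = E(r) r̂. Gaussian sphere of radius r = 4.72 cm (r < R).
Integrate the density: Q_enc = 4π ∫₀^r ρ₀(r'/R)^2 r'² dr' = 4πρ₀ r^5/(5·R²) = -1.011×10^-8 C.
By Gauss's law, ∮E·dA = E·4πr² = Q_enc/ε₀.
E = |Q_enc|/(4πε₀r²) = (1.011×10^-8)/(4π·8.85×10^-12·(0.0472)²) = 4.08e4 N/C.

E ≈ 4.08e4 N/C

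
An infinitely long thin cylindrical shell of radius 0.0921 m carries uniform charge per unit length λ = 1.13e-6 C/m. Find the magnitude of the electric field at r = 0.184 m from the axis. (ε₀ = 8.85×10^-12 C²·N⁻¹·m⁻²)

1.10e5 N/C

Coaxial Gaussian cylinder, radius r = 0.184 m, length L (r > 0.0921 m).
The full line charge is enclosed: λ_enc = 1.13e-6 C/m.
Since E is radial and uniform over the curved surface, Φ = E·2πrL = Q_enc/ε₀ = λ_enc L/ε₀.
E = |λ_enc|/(2πε₀r) = (1.13×10^-6)/(2π·8.85×10^-12·0.184) = 1.10×10^5 N/C.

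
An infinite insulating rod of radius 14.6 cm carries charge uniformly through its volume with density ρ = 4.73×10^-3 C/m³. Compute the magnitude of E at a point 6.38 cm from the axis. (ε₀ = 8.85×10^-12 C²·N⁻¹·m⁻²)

Take a coaxial cylindrical Gaussian surface of radius r = 6.38 cm and length L (r < R).
Charge inside radius r per length L is ρ·πr²·L, so λ_enc = ρπr² = 6.049×10^-5 C/m.
Applying ∮E·dA = Q_enc/ε₀ with the end caps contributing no flux:
E = |λ_enc|/(2πε₀r) = (6.049e-5)/(2π·8.85×10^-12·0.0638) = 1.70×10^7 N/C.

E = 1.70×10^7 V/m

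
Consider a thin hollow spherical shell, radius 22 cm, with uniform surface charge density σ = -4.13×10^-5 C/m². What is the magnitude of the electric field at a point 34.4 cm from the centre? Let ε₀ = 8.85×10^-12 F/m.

Use a concentric Gaussian sphere at r = 34.4 cm (r > 22 cm).
The entire shell is enclosed: Q_enc = σ·4πR² = (-4.13×10^-5)·4π·(0.22)² = -2.512×10^-5 C.
By Gauss's law, ∮E·dA = E·4πr² = Q_enc/ε₀.
E = |Q_enc|/(4πε₀r²) = (2.512e-5)/(4π·8.85×10^-12·(0.344)²) = 1.91e6 N/C.

E ≈ 1.91e6 V/m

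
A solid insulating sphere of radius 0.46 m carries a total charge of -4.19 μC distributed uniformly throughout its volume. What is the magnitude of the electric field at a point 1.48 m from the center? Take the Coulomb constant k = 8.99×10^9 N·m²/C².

Use a concentric Gaussian sphere at r = 1.48 m (r > R, so the entire charge is enclosed).
Q_enc = -4.19 μC = -4.19×10^-6 C.
Applying ∮E·dA = Q_enc/ε₀ with Φ = E(4πr²):
E = k|Q_enc|/r² = (8.99×10^9)(4.19×10^-6)/(1.48)² = 1.72×10^4 N/C.

|E| ≈ 1.72×10^4 N/C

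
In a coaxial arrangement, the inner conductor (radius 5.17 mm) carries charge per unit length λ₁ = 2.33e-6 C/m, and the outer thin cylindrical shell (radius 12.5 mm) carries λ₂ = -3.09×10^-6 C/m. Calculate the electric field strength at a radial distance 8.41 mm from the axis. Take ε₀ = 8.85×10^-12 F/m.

E ≈ 4.98×10^6 N/C

Choose a coaxial cylinder of radius r = 8.41 mm (arbitrary length L) as the Gaussian surface (between the conductors, 5.17 mm < r < 12.5 mm).
Only the inner wire is enclosed; the outer shell contributes nothing inside itself. λ_enc = λ₁ = 2.33×10^-6 C/m.
Since E is radial and uniform over the curved surface, Φ = E·2πrL = Q_enc/ε₀ = λ_enc L/ε₀.
E = |λ_enc|/(2πε₀r) = (2.33e-6)/(2π·8.85×10^-12·0.00841) = 4.98×10^6 N/C.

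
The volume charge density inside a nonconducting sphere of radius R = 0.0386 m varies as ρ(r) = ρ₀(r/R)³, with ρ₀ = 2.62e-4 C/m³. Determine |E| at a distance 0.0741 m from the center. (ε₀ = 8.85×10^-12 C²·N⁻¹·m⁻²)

Symmetry ⇒ E = E(r) r̂. Gaussian sphere of radius r = 0.0741 m (r > R, all charge enclosed).
Q_enc = 4π ∫₀^R ρ₀(r'/R)^3 r'² dr' = 4πρ₀R³/6 = 3.156×10^-8 C.
By Gauss's law, ∮E·dA = E·4πr² = Q_enc/ε₀.
E = |Q_enc|/(4πε₀r²) = (3.156e-8)/(4π·8.85×10^-12·(0.0741)²) = 5.17×10^4 N/C.

E ≈ 5.17e4 N/C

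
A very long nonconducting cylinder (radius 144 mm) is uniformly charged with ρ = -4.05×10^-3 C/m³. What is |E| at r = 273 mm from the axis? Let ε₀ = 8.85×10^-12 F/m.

|E| = 1.74e7 N/C

Coaxial Gaussian cylinder, radius r = 273 mm, length L (r > 144 mm, full cross-section enclosed).
λ_enc = ρ·πR² = (-4.05×10^-3)π(0.144)² = -2.638×10^-4 C/m.
Applying ∮E·dA = Q_enc/ε₀ with the end caps contributing no flux:
E = |λ_enc|/(2πε₀r) = (2.638e-4)/(2π·8.85×10^-12·0.273) = 1.74×10^7 N/C.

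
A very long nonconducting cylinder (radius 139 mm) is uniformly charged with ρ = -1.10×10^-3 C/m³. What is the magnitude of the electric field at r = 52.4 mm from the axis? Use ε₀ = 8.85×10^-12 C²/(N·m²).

Coaxial Gaussian cylinder, radius r = 52.4 mm, length L (r < R).
Enclosed charge per unit length: λ_enc = ρ·πr² = (-1.10e-3)π(0.0524)² = -9.489×10^-6 C/m.
Since E is radial and uniform over the curved surface, Φ = E·2πrL = Q_enc/ε₀ = λ_enc L/ε₀.
E = |λ_enc|/(2πε₀r) = (9.489×10^-6)/(2π·8.85×10^-12·0.0524) = 3.26e6 N/C.

E = 3.26e6 N/C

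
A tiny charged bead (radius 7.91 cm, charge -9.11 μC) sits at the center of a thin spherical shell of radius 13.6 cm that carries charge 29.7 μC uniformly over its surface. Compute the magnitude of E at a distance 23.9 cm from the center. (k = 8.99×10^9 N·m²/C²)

|E| ≈ 3.24×10^6 V/m

Take a concentric spherical Gaussian surface of radius r = 23.9 cm (r > 13.6 cm, enclosing both).
Q_enc = (-9.11 μC) + (29.7 μC) = 2.059×10^-5 C.
Since E is radial and uniform over the Gaussian sphere, Φ = E·4πr² = Q_enc/ε₀.
E = k|Q_enc|/r² = (8.99×10^9)(2.059×10^-5)/(0.239)² = 3.24e6 N/C.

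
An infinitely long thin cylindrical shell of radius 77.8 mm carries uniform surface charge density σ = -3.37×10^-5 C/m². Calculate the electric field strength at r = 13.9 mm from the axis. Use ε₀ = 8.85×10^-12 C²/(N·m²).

Coaxial Gaussian cylinder, radius r = 13.9 mm, length L (r < 77.8 mm, inside the shell).
No charge is enclosed, so Gauss's law gives E·2πrL = 0 ⇒ E = 0.

E = 0 (no enclosed charge)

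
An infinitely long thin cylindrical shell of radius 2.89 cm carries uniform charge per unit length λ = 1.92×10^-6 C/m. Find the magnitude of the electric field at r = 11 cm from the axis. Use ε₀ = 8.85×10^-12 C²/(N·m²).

Choose a coaxial cylinder of radius r = 11 cm (arbitrary length L) as the Gaussian surface (r > 2.89 cm).
The full line charge is enclosed: λ_enc = 1.92e-6 C/m.
Applying ∮E·dA = Q_enc/ε₀ with the end caps contributing no flux:
E = |λ_enc|/(2πε₀r) = (1.92×10^-6)/(2π·8.85×10^-12·0.11) = 3.14e5 N/C.

E = 3.14×10^5 V/m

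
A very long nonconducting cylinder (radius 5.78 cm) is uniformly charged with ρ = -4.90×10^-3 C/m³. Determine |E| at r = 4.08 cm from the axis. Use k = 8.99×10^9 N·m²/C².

Choose a coaxial cylinder of radius r = 4.08 cm (arbitrary length L) as the Gaussian surface (r < R).
Charge inside radius r per length L is ρ·πr²·L, so λ_enc = ρπr² = -2.563×10^-5 C/m.
Since E is radial and uniform over the curved surface, Φ = E·2πrL = Q_enc/ε₀ = λ_enc L/ε₀.
E = 2k|λ_enc|/r = 2(8.99×10^9)(2.563e-5)/(0.0408) = 1.13e7 N/C.

|E| = 1.13×10^7 N/C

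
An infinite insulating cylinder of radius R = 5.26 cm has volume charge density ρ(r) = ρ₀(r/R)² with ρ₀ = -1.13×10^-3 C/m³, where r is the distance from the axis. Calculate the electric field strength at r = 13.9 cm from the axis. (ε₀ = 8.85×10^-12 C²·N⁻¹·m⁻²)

Take a coaxial cylindrical Gaussian surface of radius r = 13.9 cm and length L (r > R, full charge per length enclosed).
λ_enc = 2π ∫₀^R ρ₀(r'/R)^2 r' dr' = 2πρ₀R²/4 = -4.911×10^-6 C/m.
Since E is radial and uniform over the curved surface, Φ = E·2πrL = Q_enc/ε₀ = λ_enc L/ε₀.
E = |λ_enc|/(2πε₀r) = (4.911e-6)/(2π·8.85×10^-12·0.139) = 6.35e5 N/C.

E ≈ 6.35×10^5 N/C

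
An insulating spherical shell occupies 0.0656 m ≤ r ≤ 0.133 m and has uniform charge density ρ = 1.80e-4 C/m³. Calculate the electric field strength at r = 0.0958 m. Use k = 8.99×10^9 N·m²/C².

Take a concentric spherical Gaussian surface of radius r = 0.0958 m (within the shell material, 0.0656 m < r < 0.133 m).
Enclosed charge is the volume from a to r: Q_enc = (4π/3)ρ(r³ − a³) = 4.501×10^-7 C.
By Gauss's law, ∮E·dA = E·4πr² = Q_enc/ε₀.
E = k|Q_enc|/r² = (8.99×10^9)(4.501e-7)/(0.0958)² = 4.41×10^5 N/C.

E = 4.41×10^5 N/C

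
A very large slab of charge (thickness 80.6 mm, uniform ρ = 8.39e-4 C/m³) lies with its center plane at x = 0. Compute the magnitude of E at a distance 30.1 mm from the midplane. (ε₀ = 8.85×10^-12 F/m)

By symmetry E is perpendicular to the slab. A Gaussian pillbox from −30.1 mm to +30.1 mm (face area A) lies entirely within the slab.
Q_enc = ρ·(2x)·A and flux = 2EA, so 2EA = 2ρxA/ε₀ ⇒ E = |ρ|x/ε₀.
E = (8.39×10^-4)(0.0301)/(8.85×10^-12) = 2.85×10^6 N/C.

E ≈ 2.85×10^6 N/C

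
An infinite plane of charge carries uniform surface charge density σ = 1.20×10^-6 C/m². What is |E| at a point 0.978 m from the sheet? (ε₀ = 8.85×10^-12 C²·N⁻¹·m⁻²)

|E| ≈ 6.78×10^4 N/C

The symmetry is planar: E is normal to the sheet and the same magnitude on both sides. Take a pillbox straddling the sheet with end-cap area A.
Only the two end caps contribute flux: Φ = 2EA. With Q_enc = σA, Gauss's law gives E = |σ|/(2ε₀).
E = |σ|/(2ε₀) = (1.20×10^-6)/(2·8.85×10^-12) = 6.78×10^4 N/C.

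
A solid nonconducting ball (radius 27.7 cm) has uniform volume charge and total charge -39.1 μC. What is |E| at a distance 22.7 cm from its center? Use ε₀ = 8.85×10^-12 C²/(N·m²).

E = 3.76×10^6 N/C

Symmetry ⇒ E = E(r) r̂. Gaussian sphere of radius r = 22.7 cm (r < R).
For a uniform sphere the enclosed fraction is (r/R)³, so Q_enc = (-39.1 μC)(0.227/0.277)³ = -2.152e-5 C.
Applying ∮E·dA = Q_enc/ε₀ with Φ = E(4πr²):
E = |Q_enc|/(4πε₀r²) = (2.152×10^-5)/(4π·8.85×10^-12·(0.227)²) = 3.76×10^6 N/C.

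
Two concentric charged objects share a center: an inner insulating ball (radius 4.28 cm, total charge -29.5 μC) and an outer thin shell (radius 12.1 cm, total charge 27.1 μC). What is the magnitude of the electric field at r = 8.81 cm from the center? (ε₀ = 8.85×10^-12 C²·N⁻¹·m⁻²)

Use a concentric Gaussian sphere at r = 8.81 cm (between the bodies, 4.28 cm < r < 12.1 cm).
Only the inner charge is enclosed; the outer shell contributes nothing inside itself. Q_enc = -29.5 μC = -2.95×10^-5 C.
Applying ∮E·dA = Q_enc/ε₀ with Φ = E(4πr²):
E = |Q_enc|/(4πε₀r²) = (2.95e-5)/(4π·8.85×10^-12·(0.0881)²) = 3.42×10^7 N/C.

3.42×10^7 N/C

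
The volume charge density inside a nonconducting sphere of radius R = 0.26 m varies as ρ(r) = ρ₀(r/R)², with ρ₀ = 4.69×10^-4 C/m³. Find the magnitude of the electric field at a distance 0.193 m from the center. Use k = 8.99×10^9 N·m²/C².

By spherical symmetry E is radial; choose a Gaussian sphere of radius r = 0.193 m (r < R).
Q_enc = ∫₀^r ρ(r')·4πr'² dr' = (4πρ₀/R²) ∫₀^r r'^4 dr' = 4πρ₀ r^5/(5·R²) = 4.669×10^-6 C.
Applying ∮E·dA = Q_enc/ε₀ with Φ = E(4πr²):
E = k|Q_enc|/r² = (8.99×10^9)(4.669e-6)/(0.193)² = 1.13×10^6 N/C.

1.13×10^6 N/C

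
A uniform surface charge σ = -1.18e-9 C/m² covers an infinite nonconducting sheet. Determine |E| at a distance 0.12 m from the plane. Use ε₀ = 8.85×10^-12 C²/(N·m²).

E ≈ 66.7 V/m

By planar symmetry E is perpendicular to the sheet and uniform; use a Gaussian pillbox with flat faces of area A on each side of the sheet.
Flux Φ = 2EA and Q_enc = σA, so 2EA = σA/ε₀ ⇒ E = |σ|/(2ε₀), independent of distance.
E = |σ|/(2ε₀) = (1.18e-9)/(2·8.85×10^-12) = 66.7 N/C.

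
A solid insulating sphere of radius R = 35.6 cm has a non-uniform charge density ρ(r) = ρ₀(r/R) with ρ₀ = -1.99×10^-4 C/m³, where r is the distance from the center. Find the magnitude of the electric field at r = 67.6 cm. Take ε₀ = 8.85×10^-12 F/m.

|E| ≈ 5.55e5 N/C

Symmetry ⇒ E = E(r) r̂. Gaussian sphere of radius r = 67.6 cm (r > R, all charge enclosed).
Q_enc = 4π ∫₀^R ρ₀(r'/R)^1 r'² dr' = 4πρ₀R³/4 = -2.821×10^-5 C.
Since E is radial and uniform over the Gaussian sphere, Φ = E·4πr² = Q_enc/ε₀.
E = |Q_enc|/(4πε₀r²) = (2.821×10^-5)/(4π·8.85×10^-12·(0.676)²) = 5.55×10^5 N/C.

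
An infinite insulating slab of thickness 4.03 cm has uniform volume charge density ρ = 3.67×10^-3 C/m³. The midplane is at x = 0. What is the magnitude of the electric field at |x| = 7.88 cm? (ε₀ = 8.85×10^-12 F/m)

The point |x| = 7.88 cm lies outside the slab (half-thickness 0.02015 m). A symmetric pillbox spanning the full slab encloses Q_enc = ρ·d·A.
Flux = 2EA ⇒ E = |ρ|d/(2ε₀), independent of distance outside.
E = (3.67e-3)(0.0403)/(2·8.85×10^-12) = 8.36e6 N/C.

|E| ≈ 8.36×10^6 N/C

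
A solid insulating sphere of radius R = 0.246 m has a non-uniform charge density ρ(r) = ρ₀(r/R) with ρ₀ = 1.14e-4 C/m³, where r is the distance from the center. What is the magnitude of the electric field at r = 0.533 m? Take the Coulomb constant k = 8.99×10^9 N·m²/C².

|E| = 1.69×10^5 N/C

Take a concentric spherical Gaussian surface of radius r = 0.533 m (r > R, all charge enclosed).
Q_enc = 4π ∫₀^R ρ₀(r'/R)^1 r'² dr' = 4πρ₀R³/4 = 5.332×10^-6 C.
Applying ∮E·dA = Q_enc/ε₀ with Φ = E(4πr²):
E = k|Q_enc|/r² = (8.99×10^9)(5.332×10^-6)/(0.533)² = 1.69e5 N/C.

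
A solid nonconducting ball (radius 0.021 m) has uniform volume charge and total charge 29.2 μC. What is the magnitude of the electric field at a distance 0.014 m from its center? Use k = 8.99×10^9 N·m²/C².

|E| = 3.97e8 V/m

Symmetry ⇒ E = E(r) r̂. Gaussian sphere of radius r = 0.014 m (r < R).
Only the charge within r is enclosed: Q_enc = Q·(r/R)³ = (29.2 μC)·(0.014 m/0.021 m)³ = 8.652e-6 C.
Since E is radial and uniform over the Gaussian sphere, Φ = E·4πr² = Q_enc/ε₀.
E = k|Q_enc|/r² = (8.99×10^9)(8.652e-6)/(0.014)² = 3.97e8 N/C.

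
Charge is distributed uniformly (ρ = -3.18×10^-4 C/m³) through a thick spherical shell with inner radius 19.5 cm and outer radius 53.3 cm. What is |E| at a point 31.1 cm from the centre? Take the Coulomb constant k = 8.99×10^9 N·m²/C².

By spherical symmetry E is radial; choose a Gaussian sphere of radius r = 31.1 cm (within the shell material, 19.5 cm < r < 53.3 cm).
Enclosed charge is the volume from a to r: Q_enc = (4π/3)ρ(r³ − a³) = -3.019e-5 C.
Since E is radial and uniform over the Gaussian sphere, Φ = E·4πr² = Q_enc/ε₀.
E = k|Q_enc|/r² = (8.99×10^9)(3.019×10^-5)/(0.311)² = 2.81×10^6 N/C.

E = 2.81e6 N/C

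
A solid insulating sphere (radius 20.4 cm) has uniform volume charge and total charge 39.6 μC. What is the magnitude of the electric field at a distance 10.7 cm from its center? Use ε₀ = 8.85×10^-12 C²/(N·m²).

E = 4.49e6 N/C

By spherical symmetry E is radial; choose a Gaussian sphere of radius r = 10.7 cm (r < R).
Only the charge within r is enclosed: Q_enc = Q·(r/R)³ = (39.6 μC)·(10.7 cm/20.4 cm)³ = 5.714e-6 C.
Gauss's law: E·4πr² = Q_enc/ε₀.
E = |Q_enc|/(4πε₀r²) = (5.714e-6)/(4π·8.85×10^-12·(0.107)²) = 4.49e6 N/C.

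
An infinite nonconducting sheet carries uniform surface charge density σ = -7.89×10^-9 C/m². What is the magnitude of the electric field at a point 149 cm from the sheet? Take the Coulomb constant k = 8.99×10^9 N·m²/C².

446 V/m

The symmetry is planar: E is normal to the sheet and the same magnitude on both sides. Take a pillbox straddling the sheet with end-cap area A.
Flux Φ = 2EA and Q_enc = σA, so 2EA = σA/ε₀ ⇒ E = |σ|/(2ε₀), independent of distance.
E = 2πk|σ| = 2π(8.99×10^9)(7.89e-9) = 446 N/C.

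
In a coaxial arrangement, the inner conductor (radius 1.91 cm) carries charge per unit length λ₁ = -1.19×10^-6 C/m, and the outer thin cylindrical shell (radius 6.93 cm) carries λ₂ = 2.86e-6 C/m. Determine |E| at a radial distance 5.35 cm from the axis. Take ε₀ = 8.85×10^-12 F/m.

|E| ≈ 4.00e5 N/C

Coaxial Gaussian cylinder, radius r = 5.35 cm, length L (between the conductors, 1.91 cm < r < 6.93 cm).
Only the inner wire is enclosed; the outer shell contributes nothing inside itself. λ_enc = λ₁ = -1.19×10^-6 C/m.
By Gauss's law (flux through the curved wall only), E·2πrL = λ_enc L/ε₀.
E = |λ_enc|/(2πε₀r) = (1.19×10^-6)/(2π·8.85×10^-12·0.0535) = 4.00e5 N/C.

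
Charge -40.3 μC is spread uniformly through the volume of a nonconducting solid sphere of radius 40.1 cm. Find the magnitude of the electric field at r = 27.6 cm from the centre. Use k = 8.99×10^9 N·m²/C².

E = 1.55×10^6 N/C

Use a concentric Gaussian sphere at r = 27.6 cm (r < R).
For a uniform sphere the enclosed fraction is (r/R)³, so Q_enc = (-40.3 μC)(0.276/0.401)³ = -1.314×10^-5 C.
Gauss's law: E·4πr² = Q_enc/ε₀.
E = k|Q_enc|/r² = (8.99×10^9)(1.314e-5)/(0.276)² = 1.55×10^6 N/C.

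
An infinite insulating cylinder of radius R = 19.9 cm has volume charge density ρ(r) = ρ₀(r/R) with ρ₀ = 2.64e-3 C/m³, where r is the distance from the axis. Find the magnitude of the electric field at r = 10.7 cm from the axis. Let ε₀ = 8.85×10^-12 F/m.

E ≈ 5.72×10^6 V/m

Choose a coaxial cylinder of radius r = 10.7 cm (arbitrary length L) as the Gaussian surface (r < R).
λ_enc = ∫₀^r ρ(r')·2πr' dr' = (2πρ₀/R)·r^3/3 = 3.404×10^-5 C/m.
By Gauss's law (flux through the curved wall only), E·2πrL = λ_enc L/ε₀.
E = |λ_enc|/(2πε₀r) = (3.404×10^-5)/(2π·8.85×10^-12·0.107) = 5.72×10^6 N/C.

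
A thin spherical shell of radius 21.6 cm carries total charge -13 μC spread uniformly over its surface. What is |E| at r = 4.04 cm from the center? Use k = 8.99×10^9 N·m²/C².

E = 0 (no enclosed charge)

Symmetry ⇒ E = E(r) r̂. Gaussian sphere of radius r = 4.04 cm (inside the shell, r < 21.6 cm).
All the charge is outside the Gaussian surface: Q_enc = 0, hence E = 0 everywhere inside the shell.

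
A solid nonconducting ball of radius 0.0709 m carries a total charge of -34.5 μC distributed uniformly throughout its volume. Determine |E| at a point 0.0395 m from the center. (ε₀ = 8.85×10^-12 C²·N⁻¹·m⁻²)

By spherical symmetry E is radial; choose a Gaussian sphere of radius r = 0.0395 m (r < R).
Only the charge within r is enclosed: Q_enc = Q·(r/R)³ = (-34.5 μC)·(0.0395 m/0.0709 m)³ = -5.966×10^-6 C.
Gauss's law: E·4πr² = Q_enc/ε₀.
E = |Q_enc|/(4πε₀r²) = (5.966×10^-6)/(4π·8.85×10^-12·(0.0395)²) = 3.44e7 N/C.

3.44×10^7 N/C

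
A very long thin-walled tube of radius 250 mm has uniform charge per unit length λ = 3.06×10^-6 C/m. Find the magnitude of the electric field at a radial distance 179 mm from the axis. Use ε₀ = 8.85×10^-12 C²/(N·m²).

Choose a coaxial cylinder of radius r = 179 mm (arbitrary length L) as the Gaussian surface (r < 250 mm, inside the shell).
No charge is enclosed, so Gauss's law gives E·2πrL = 0 ⇒ E = 0.

|E| = 0 N/C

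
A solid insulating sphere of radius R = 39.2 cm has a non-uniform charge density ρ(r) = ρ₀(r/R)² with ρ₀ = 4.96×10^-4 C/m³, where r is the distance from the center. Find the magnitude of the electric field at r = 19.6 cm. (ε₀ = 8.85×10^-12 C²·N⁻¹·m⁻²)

Symmetry ⇒ E = E(r) r̂. Gaussian sphere of radius r = 19.6 cm (r < R).
Q_enc = ∫₀^r ρ(r')·4πr'² dr' = (4πρ₀/R²) ∫₀^r r'^4 dr' = 4πρ₀ r^5/(5·R²) = 2.347×10^-6 C.
Applying ∮E·dA = Q_enc/ε₀ with Φ = E(4πr²):
E = |Q_enc|/(4πε₀r²) = (2.347×10^-6)/(4π·8.85×10^-12·(0.196)²) = 5.49×10^5 N/C.

|E| ≈ 5.49×10^5 V/m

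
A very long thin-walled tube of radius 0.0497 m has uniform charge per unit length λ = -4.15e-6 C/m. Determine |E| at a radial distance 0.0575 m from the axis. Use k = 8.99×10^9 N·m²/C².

Take a coaxial cylindrical Gaussian surface of radius r = 0.0575 m and length L (r > 0.0497 m).
The full line charge is enclosed: λ_enc = -4.15e-6 C/m.
Gauss's law: E·2πrL = λ_enc L/ε₀.
E = 2k|λ_enc|/r = 2(8.99×10^9)(4.15e-6)/(0.0575) = 1.30×10^6 N/C.

1.30×10^6 N/C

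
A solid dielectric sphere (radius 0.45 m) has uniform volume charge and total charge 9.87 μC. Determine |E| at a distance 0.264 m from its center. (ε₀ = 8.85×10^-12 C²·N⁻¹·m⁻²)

Take a concentric spherical Gaussian surface of radius r = 0.264 m (r < R).
Only the charge within r is enclosed: Q_enc = Q·(r/R)³ = (9.87 μC)·(0.264 m/0.45 m)³ = 1.993×10^-6 C.
Gauss's law: E·4πr² = Q_enc/ε₀.
E = |Q_enc|/(4πε₀r²) = (1.993e-6)/(4π·8.85×10^-12·(0.264)²) = 2.57×10^5 N/C.

E ≈ 2.57e5 N/C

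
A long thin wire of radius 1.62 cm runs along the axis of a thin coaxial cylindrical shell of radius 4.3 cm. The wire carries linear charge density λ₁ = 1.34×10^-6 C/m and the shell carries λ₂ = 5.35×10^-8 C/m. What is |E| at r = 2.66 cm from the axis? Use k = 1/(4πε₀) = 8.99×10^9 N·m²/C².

By cylindrical symmetry E is radial; use a coaxial Gaussian cylinder of radius 2.66 cm and length L (between the conductors, 1.62 cm < r < 4.3 cm).
Only the inner wire is enclosed; the outer shell contributes nothing inside itself. λ_enc = λ₁ = 1.34×10^-6 C/m.
By Gauss's law (flux through the curved wall only), E·2πrL = λ_enc L/ε₀.
E = 2k|λ_enc|/r = 2(8.99×10^9)(1.34×10^-6)/(0.0266) = 9.06e5 N/C.

E = 9.06e5 V/m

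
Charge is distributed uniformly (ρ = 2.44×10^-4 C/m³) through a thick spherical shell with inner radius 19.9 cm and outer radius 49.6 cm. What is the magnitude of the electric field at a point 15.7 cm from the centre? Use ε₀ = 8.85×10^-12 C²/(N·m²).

|E| = 0 V/m

Take a concentric spherical Gaussian surface of radius r = 15.7 cm (r < 19.9 cm, inside the empty cavity).
No charge is enclosed, so by Gauss's law E·4πr² = 0 ⇒ E = 0.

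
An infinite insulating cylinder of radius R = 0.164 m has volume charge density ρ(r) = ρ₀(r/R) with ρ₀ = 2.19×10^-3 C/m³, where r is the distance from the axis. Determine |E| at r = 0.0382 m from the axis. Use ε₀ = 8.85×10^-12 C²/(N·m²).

E ≈ 7.34×10^5 N/C

Take a coaxial cylindrical Gaussian surface of radius r = 0.0382 m and length L (r < R).
λ_enc = ∫₀^r ρ(r')·2πr' dr' = (2πρ₀/R)·r^3/3 = 1.559×10^-6 C/m.
Applying ∮E·dA = Q_enc/ε₀ with the end caps contributing no flux:
E = |λ_enc|/(2πε₀r) = (1.559e-6)/(2π·8.85×10^-12·0.0382) = 7.34e5 N/C.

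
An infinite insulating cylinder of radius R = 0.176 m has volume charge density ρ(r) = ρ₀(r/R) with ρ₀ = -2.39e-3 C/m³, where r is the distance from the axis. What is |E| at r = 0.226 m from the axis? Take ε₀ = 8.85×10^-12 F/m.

|E| ≈ 1.23×10^7 V/m

By cylindrical symmetry E is radial; use a coaxial Gaussian cylinder of radius 0.226 m and length L (r > R, full charge per length enclosed).
λ_enc = 2π ∫₀^R ρ₀(r'/R)^1 r' dr' = 2πρ₀R²/3 = -1.551e-4 C/m.
Since E is radial and uniform over the curved surface, Φ = E·2πrL = Q_enc/ε₀ = λ_enc L/ε₀.
E = |λ_enc|/(2πε₀r) = (1.551e-4)/(2π·8.85×10^-12·0.226) = 1.23×10^7 N/C.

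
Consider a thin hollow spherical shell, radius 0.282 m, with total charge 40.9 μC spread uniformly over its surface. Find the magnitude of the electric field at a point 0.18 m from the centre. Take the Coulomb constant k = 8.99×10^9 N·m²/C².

E = 0 (no enclosed charge)

Symmetry ⇒ E = E(r) r̂. Gaussian sphere of radius r = 0.18 m (inside the shell, r < 0.282 m).
All the charge is outside the Gaussian surface: Q_enc = 0, hence E = 0 everywhere inside the shell.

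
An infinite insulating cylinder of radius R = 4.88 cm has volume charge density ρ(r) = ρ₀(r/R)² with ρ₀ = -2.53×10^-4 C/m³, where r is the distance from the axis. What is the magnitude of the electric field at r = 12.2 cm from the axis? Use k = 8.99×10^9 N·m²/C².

E ≈ 1.39×10^5 N/C

Choose a coaxial cylinder of radius r = 12.2 cm (arbitrary length L) as the Gaussian surface (r > R, full charge per length enclosed).
λ_enc = 2π ∫₀^R ρ₀(r'/R)^2 r' dr' = 2πρ₀R²/4 = -9.464e-7 C/m.
Applying ∮E·dA = Q_enc/ε₀ with the end caps contributing no flux:
E = 2k|λ_enc|/r = 2(8.99×10^9)(9.464e-7)/(0.122) = 1.39×10^5 N/C.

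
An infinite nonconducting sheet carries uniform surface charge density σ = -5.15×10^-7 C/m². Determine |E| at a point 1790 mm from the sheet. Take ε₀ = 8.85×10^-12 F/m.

E = 2.91×10^4 N/C

By planar symmetry E is perpendicular to the sheet and uniform; use a Gaussian pillbox with flat faces of area A on each side of the sheet.
Flux Φ = 2EA and Q_enc = σA, so 2EA = σA/ε₀ ⇒ E = |σ|/(2ε₀), independent of distance.
E = |σ|/(2ε₀) = (5.15×10^-7)/(2·8.85×10^-12) = 2.91×10^4 N/C.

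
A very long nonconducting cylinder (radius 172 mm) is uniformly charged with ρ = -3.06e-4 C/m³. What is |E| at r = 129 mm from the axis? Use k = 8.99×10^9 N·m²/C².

Choose a coaxial cylinder of radius r = 129 mm (arbitrary length L) as the Gaussian surface (r < R).
Enclosed charge per unit length: λ_enc = ρ·πr² = (-3.06e-4)π(0.129)² = -1.60×10^-5 C/m.
Applying ∮E·dA = Q_enc/ε₀ with the end caps contributing no flux:
E = 2k|λ_enc|/r = 2(8.99×10^9)(1.60e-5)/(0.129) = 2.23×10^6 N/C.

E = 2.23×10^6 N/C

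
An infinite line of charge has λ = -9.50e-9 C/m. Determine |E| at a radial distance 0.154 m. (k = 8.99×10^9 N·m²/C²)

By cylindrical symmetry E is radial; use a coaxial Gaussian cylinder of radius 0.154 m and length L.
Q_enc = λL, so λ_enc = -9.50×10^-9 C/m.
By Gauss's law (flux through the curved wall only), E·2πrL = λ_enc L/ε₀.
E = 2k|λ_enc|/r = 2(8.99×10^9)(9.50×10^-9)/(0.154) = 1.11×10^3 N/C.

E = 1.11×10^3 N/C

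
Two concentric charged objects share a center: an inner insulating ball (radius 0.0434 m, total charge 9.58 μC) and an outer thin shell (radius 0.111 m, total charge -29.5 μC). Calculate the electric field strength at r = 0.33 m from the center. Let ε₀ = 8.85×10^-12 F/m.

Symmetry ⇒ E = E(r) r̂. Gaussian sphere of radius r = 0.33 m (r > 0.111 m, enclosing both).
Q_enc = (9.58 μC) + (-29.5 μC) = -1.992×10^-5 C.
Since E is radial and uniform over the Gaussian sphere, Φ = E·4πr² = Q_enc/ε₀.
E = |Q_enc|/(4πε₀r²) = (1.992×10^-5)/(4π·8.85×10^-12·(0.33)²) = 1.64×10^6 N/C.

E ≈ 1.64×10^6 N/C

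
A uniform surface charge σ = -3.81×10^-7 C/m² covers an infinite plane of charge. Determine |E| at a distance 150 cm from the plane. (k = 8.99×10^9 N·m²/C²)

The symmetry is planar: E is normal to the sheet and the same magnitude on both sides. Take a pillbox straddling the sheet with end-cap area A.
Flux Φ = 2EA and Q_enc = σA, so 2EA = σA/ε₀ ⇒ E = |σ|/(2ε₀), independent of distance.
E = 2πk|σ| = 2π(8.99×10^9)(3.81×10^-7) = 2.15×10^4 N/C.

E = 2.15e4 N/C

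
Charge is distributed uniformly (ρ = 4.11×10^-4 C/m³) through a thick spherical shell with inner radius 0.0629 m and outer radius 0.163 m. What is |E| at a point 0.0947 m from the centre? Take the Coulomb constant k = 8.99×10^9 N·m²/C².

|E| = 1.04×10^6 V/m

Use a concentric Gaussian sphere at r = 0.0947 m (within the shell material, 0.0629 m < r < 0.163 m).
Enclosed charge is the volume from a to r: Q_enc = (4π/3)ρ(r³ − a³) = 1.034×10^-6 C.
By Gauss's law, ∮E·dA = E·4πr² = Q_enc/ε₀.
E = k|Q_enc|/r² = (8.99×10^9)(1.034×10^-6)/(0.0947)² = 1.04×10^6 N/C.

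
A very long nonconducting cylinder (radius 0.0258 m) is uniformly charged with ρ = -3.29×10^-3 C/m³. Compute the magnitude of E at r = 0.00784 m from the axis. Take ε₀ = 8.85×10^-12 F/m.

|E| ≈ 1.46e6 N/C

Take a coaxial cylindrical Gaussian surface of radius r = 0.00784 m and length L (r < R).
Charge inside radius r per length L is ρ·πr²·L, so λ_enc = ρπr² = -6.353×10^-7 C/m.
Since E is radial and uniform over the curved surface, Φ = E·2πrL = Q_enc/ε₀ = λ_enc L/ε₀.
E = |λ_enc|/(2πε₀r) = (6.353×10^-7)/(2π·8.85×10^-12·0.00784) = 1.46e6 N/C.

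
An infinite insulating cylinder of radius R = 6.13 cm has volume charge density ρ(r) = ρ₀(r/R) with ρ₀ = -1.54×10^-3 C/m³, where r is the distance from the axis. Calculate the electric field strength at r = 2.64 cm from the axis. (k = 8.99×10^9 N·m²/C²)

6.59e5 N/C

Choose a coaxial cylinder of radius r = 2.64 cm (arbitrary length L) as the Gaussian surface (r < R).
Integrating ρ over the cross-section to radius r: λ_enc = (2πρ₀/R) ∫₀^r r'^2 dr' = 2πρ₀ r^3/(3·R) = -9.681×10^-7 C/m.
By Gauss's law (flux through the curved wall only), E·2πrL = λ_enc L/ε₀.
E = 2k|λ_enc|/r = 2(8.99×10^9)(9.681e-7)/(0.0264) = 6.59×10^5 N/C.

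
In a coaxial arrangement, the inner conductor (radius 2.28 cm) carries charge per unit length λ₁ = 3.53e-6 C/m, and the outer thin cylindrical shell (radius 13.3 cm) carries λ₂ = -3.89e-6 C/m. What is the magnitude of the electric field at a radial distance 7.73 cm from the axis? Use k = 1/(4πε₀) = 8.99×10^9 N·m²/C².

Coaxial Gaussian cylinder, radius r = 7.73 cm, length L (between the conductors, 2.28 cm < r < 13.3 cm).
Only the inner wire is enclosed; the outer shell contributes nothing inside itself. λ_enc = λ₁ = 3.53e-6 C/m.
Applying ∮E·dA = Q_enc/ε₀ with the end caps contributing no flux:
E = 2k|λ_enc|/r = 2(8.99×10^9)(3.53×10^-6)/(0.0773) = 8.21×10^5 N/C.

E ≈ 8.21×10^5 N/C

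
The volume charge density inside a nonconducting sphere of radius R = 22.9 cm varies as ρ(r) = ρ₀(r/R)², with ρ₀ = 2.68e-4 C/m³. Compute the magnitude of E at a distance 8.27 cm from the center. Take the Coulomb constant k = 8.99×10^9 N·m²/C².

6.53e4 V/m

Use a concentric Gaussian sphere at r = 8.27 cm (r < R).
Q_enc = ∫₀^r ρ(r')·4πr'² dr' = (4πρ₀/R²) ∫₀^r r'^4 dr' = 4πρ₀ r^5/(5·R²) = 4.969×10^-8 C.
By Gauss's law, ∮E·dA = E·4πr² = Q_enc/ε₀.
E = k|Q_enc|/r² = (8.99×10^9)(4.969×10^-8)/(0.0827)² = 6.53e4 N/C.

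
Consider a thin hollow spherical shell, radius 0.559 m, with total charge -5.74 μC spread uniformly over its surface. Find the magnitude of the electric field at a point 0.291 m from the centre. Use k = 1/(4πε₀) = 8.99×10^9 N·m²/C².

E = 0

Take a concentric spherical Gaussian surface of radius r = 0.291 m (inside the shell, r < 0.559 m).
All the charge is outside the Gaussian surface: Q_enc = 0, hence E = 0 everywhere inside the shell.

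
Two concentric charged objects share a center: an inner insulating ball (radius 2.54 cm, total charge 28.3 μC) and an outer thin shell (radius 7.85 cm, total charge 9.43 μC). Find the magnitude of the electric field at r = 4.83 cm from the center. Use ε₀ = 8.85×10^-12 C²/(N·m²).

By spherical symmetry E is radial; choose a Gaussian sphere of radius r = 4.83 cm (between the bodies, 2.54 cm < r < 7.85 cm).
Only the inner charge is enclosed; the outer shell contributes nothing inside itself. Q_enc = 28.3 μC = 2.83×10^-5 C.
Since E is radial and uniform over the Gaussian sphere, Φ = E·4πr² = Q_enc/ε₀.
E = |Q_enc|/(4πε₀r²) = (2.83×10^-5)/(4π·8.85×10^-12·(0.0483)²) = 1.09e8 N/C.

E ≈ 1.09×10^8 N/C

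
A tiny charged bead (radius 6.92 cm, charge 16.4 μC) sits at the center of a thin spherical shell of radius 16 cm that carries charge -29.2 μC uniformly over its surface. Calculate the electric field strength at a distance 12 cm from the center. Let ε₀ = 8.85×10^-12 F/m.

E = 1.02e7 N/C

Take a concentric spherical Gaussian surface of radius r = 12 cm (between the bodies, 6.92 cm < r < 16 cm).
Only the inner charge is enclosed; the outer shell contributes nothing inside itself. Q_enc = 16.4 μC = 1.64×10^-5 C.
Gauss's law: E·4πr² = Q_enc/ε₀.
E = |Q_enc|/(4πε₀r²) = (1.64e-5)/(4π·8.85×10^-12·(0.12)²) = 1.02e7 N/C.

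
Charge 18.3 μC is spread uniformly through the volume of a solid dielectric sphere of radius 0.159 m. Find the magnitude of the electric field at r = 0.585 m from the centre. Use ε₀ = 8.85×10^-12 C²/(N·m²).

|E| = 4.81×10^5 V/m

By spherical symmetry E is radial; choose a Gaussian sphere of radius r = 0.585 m (r > R, so the entire charge is enclosed).
Q_enc = 18.3 μC = 1.83×10^-5 C.
Applying ∮E·dA = Q_enc/ε₀ with Φ = E(4πr²):
E = |Q_enc|/(4πε₀r²) = (1.83×10^-5)/(4π·8.85×10^-12·(0.585)²) = 4.81×10^5 N/C.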